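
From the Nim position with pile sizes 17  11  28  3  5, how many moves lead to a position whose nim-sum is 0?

Nim-sum: 17 XOR 11 XOR 28 XOR 3 XOR 5 = 0.
The nim-sum is already 0, so every move leaves a nonzero nim-sum — there are no winning moves.

0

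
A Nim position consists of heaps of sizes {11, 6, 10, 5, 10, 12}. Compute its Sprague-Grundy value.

Bitwise XOR of the heap sizes:
  1011  (11)
  0110  (6)
  1010  (10)
  0101  (5)
  1010  (10)
  1100  (12)
  ----
  0100  (4)

4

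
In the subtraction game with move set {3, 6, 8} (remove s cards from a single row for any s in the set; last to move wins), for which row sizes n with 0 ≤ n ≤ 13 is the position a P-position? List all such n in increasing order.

Grundy values for subtraction set {3, 6, 8}:
g(0) = mex{} = 0
g(1) = mex{} = 0
g(2) = mex{} = 0
g(3) = mex{0} = 1
g(4) = mex{0} = 1
g(5) = mex{0} = 1
g(6) = mex{0,1} = 2
g(7) = mex{0,1} = 2
g(8) = mex{0,1} = 2
g(9) = mex{0,1,2} = 3
g(10) = mex{0,1,2} = 3
g(11) = mex{1,2} = 0
g(12) = mex{1,2,3} = 0
g(13) = mex{1,2,3} = 0
The P-positions (g = 0) in 0..13 are 0, 1, 2, 11, 12, 13.

0, 1, 2, 11, 12, 13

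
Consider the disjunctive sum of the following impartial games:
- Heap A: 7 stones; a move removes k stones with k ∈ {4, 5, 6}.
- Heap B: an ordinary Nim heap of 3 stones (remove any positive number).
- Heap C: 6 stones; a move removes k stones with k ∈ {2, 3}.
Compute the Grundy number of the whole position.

Build the Grundy sequence for heap A with g(k) = mex{g(k−s) : s ∈ {4, 5, 6}, s ≤ k}:
g(0) = mex{} = 0
g(1) = mex{} = 0
g(2) = mex{} = 0
g(3) = mex{} = 0
g(4) = mex{0} = 1
g(5) = mex{0} = 1
g(6) = mex{0} = 1
g(7) = mex{0} = 1
So g(7) = 1.
Heap B is a plain Nim heap of size 3, so its Grundy value is 3.
Grundy values for heap C (subtraction set {2, 3}):
k:     0  1  2  3  4  5  6
g(k):  0  0  1  1  2  0  0
So g(6) = 0.
The value of a disjunctive sum is the nim-sum of the parts.
Combined value = 1 XOR 3 XOR 0 = 2.

2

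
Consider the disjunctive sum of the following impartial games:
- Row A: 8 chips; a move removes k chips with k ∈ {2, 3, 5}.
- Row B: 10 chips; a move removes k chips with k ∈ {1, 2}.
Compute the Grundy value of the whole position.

1

Build the Grundy sequence for row A with g(k) = mex{g(k−s) : s ∈ {2, 3, 5}, s ≤ k}:
g(0) = mex{} = 0
g(1) = mex{} = 0
g(2) = mex{0} = 1
g(3) = mex{0} = 1
g(4) = mex{0,1} = 2
g(5) = mex{0,1} = 2
g(6) = mex{0,1,2} = 3
g(7) = mex{1,2} = 0
g(8) = mex{1,2,3} = 0
So g(8) = 0.
Grundy values for row B (subtraction set {1, 2}):
g(0) = mex{} = 0
g(1) = mex{0} = 1
g(2) = mex{0,1} = 2
g(3) = mex{1,2} = 0
g(4) = mex{0,2} = 1
g(5) = mex{0,1} = 2
g(6) = mex{1,2} = 0
g(7) = mex{0,2} = 1
g(8) = mex{0,1} = 2
g(9) = mex{1,2} = 0
g(10) = mex{0,2} = 1
So g(10) = 1.
By the Sprague-Grundy theorem, the Grundy value of a sum of independent games is the XOR of the component values.
Combined value = 0 XOR 1 = 1.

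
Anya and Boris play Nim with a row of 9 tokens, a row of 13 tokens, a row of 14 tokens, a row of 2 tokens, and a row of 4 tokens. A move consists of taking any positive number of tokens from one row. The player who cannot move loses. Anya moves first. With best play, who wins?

Compute the nim-sum pairwise:
9 ^ 13 = 4
4 ^ 14 = 10
10 ^ 2 = 8
8 ^ 4 = 12
The nim-sum is 12 ≠ 0, so this is an N-position: the player to move can win; Anya has a winning move.

Anya wins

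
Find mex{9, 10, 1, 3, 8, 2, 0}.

4

The values 0, 1, 2, 3 are all present; 4 is the first non-negative integer missing from the set.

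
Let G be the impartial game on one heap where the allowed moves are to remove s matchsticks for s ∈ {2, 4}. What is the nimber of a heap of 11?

Compute g(0), g(1), … for moves {2, 4}:
k:     0  1  2  3  4  5  6  7  8  9 10 11
g(k):  0  0  1  1  2  2  0  0  1  1  2  2
So g(11) = 2.

2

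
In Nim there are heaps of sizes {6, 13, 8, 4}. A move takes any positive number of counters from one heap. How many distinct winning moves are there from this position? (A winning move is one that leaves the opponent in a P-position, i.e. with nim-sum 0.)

In binary:
  0110  (6)
  1101  (13)
  1000  (8)
  0100  (4)
  ----
  0111  (7)
The overall nim-sum is X = 7. A heap of size p has a winning move iff p XOR X < p (reduce it to p XOR X).
  6: 6 XOR 7 = 1 < 6 — winning move (to 1).
  13: 13 XOR 7 = 10 < 13 — winning move (to 10).
  8: 8 XOR 7 = 15 ≥ 8 — no move.
  4: 4 XOR 7 = 3 < 4 — winning move (to 3).
That gives 3 winning moves.

3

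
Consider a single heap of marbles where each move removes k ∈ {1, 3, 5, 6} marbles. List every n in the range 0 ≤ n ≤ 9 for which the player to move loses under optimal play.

Grundy values for subtraction set {1, 3, 5, 6}:
k:     0  1  2  3  4  5  6  7  8  9
g(k):  0  1  0  1  0  1  2  3  2  3
The P-positions (g = 0) in 0..9 are 0, 2, 4.

0, 2, 4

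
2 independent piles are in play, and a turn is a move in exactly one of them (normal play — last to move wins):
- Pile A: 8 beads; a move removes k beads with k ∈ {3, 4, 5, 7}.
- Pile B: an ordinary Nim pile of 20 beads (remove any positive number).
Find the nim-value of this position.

22

Build the Grundy sequence for pile A with g(k) = mex{g(k−s) : s ∈ {3, 4, 5, 7}, s ≤ k}:
g(0) = mex{} = 0
g(1) = mex{} = 0
g(2) = mex{} = 0
g(3) = mex{0} = 1
g(4) = mex{0} = 1
g(5) = mex{0} = 1
g(6) = mex{0,1} = 2
g(7) = mex{0,1} = 2
g(8) = mex{0,1} = 2
So g(8) = 2.
Pile B is a plain Nim pile of size 20, so its Grundy value is 20.
By the Sprague-Grundy theorem, the Grundy value of a sum of independent games is the XOR of the component values.
Combined value = 2 ⊕ 20 = 22.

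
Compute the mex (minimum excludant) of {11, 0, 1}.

2

The values 0, 1 are all present; 2 is the first non-negative integer missing from the set.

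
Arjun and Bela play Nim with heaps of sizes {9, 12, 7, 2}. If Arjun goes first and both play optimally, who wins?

Bela wins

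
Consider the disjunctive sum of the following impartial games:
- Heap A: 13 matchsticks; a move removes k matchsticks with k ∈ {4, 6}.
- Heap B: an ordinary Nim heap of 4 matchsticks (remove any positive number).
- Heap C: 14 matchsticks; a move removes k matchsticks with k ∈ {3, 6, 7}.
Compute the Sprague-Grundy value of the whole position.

Build the Grundy sequence for heap A with g(k) = mex{g(k−s) : s ∈ {4, 6}, s ≤ k}:
k:     0  1  2  3  4  5  6  7  8  9 10 11 12 13
g(k):  0  0  0  0  1  1  1  1  2  2  0  0  0  0
So g(13) = 0.
Heap B is a plain Nim heap of size 4, so its Grundy value is 4.
For heap C, compute g(0), g(1), … with moves {3, 6, 7}:
g(0) = mex{} = 0
g(1) = mex{} = 0
g(2) = mex{} = 0
g(3) = mex{0} = 1
g(4) = mex{0} = 1
g(5) = mex{0} = 1
g(6) = mex{0,1} = 2
g(7) = mex{0,1} = 2
g(8) = mex{0,1} = 2
g(9) = mex{0,1,2} = 3
g(10) = mex{1,2} = 0
g(11) = mex{1,2} = 0
g(12) = mex{1,2,3} = 0
g(13) = mex{0,2} = 1
g(14) = mex{0,2} = 1
So g(14) = 1.
By the Sprague-Grundy theorem, the Grundy value of a sum of independent games is the XOR of the component values.
Combined value = 0 XOR 4 XOR 1 = 5.

5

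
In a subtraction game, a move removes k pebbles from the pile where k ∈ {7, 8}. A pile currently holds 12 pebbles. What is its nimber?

Build the Grundy sequence with g(k) = mex{g(k−s) : s ∈ {7, 8}, s ≤ k}:
k:     0  1  2  3  4  5  6  7  8  9 10 11 12
g(k):  0  0  0  0  0  0  0  1  1  1  1  1  1
So g(12) = 1.

1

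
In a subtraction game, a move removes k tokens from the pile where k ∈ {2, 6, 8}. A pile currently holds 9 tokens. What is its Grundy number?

Build the Grundy sequence with g(k) = mex{g(k−s) : s ∈ {2, 6, 8}, s ≤ k}:
k:     0  1  2  3  4  5  6  7  8  9
g(k):  0  0  1  1  0  0  1  1  2  2
So g(9) = 2.

2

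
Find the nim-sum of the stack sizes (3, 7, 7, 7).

Bitwise XOR of the heap sizes:
  011  (3)
  111  (7)
  111  (7)
  111  (7)
  ---
  100  (4)

4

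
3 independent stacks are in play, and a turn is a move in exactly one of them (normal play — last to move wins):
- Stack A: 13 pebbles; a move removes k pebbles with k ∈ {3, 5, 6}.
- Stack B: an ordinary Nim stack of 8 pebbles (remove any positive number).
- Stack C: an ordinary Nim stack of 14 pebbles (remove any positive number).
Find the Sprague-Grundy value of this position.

7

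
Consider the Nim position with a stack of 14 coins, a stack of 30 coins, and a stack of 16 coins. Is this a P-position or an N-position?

Bitwise XOR of the heap sizes:
  01110  (14)
  11110  (30)
  10000  (16)
  -----
  00000  (0)
The nim-sum is 0, so this is a P-position: the player to move is in a losing position under optimal play.

P-position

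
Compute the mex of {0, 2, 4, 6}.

1

0 is in the set but 1 is not, so the mex is 1.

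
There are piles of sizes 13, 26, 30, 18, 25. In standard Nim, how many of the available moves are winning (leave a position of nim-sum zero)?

3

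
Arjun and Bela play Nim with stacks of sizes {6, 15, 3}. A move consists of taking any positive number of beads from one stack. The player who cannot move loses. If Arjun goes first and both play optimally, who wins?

Arjun wins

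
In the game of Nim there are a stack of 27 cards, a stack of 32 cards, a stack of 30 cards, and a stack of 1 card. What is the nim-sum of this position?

Compute the nim-sum pairwise:
27 XOR 32 = 59
59 XOR 30 = 37
37 XOR 1 = 36

36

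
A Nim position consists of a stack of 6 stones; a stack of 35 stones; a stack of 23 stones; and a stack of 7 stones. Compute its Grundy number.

Compute the nim-sum pairwise:
6 ^ 35 = 37
37 ^ 23 = 50
50 ^ 7 = 53

53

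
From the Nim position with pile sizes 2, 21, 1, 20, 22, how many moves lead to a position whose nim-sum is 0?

Nim-sum: 2 XOR 21 XOR 1 XOR 20 XOR 22 = 20.
The overall nim-sum is X = 20. A pile of size p has a winning move iff p XOR X < p (reduce it to p XOR X).
  2: 2 XOR 20 = 22 ≥ 2 — no move.
  21: 21 XOR 20 = 1 < 21 — winning move (to 1).
  1: 1 XOR 20 = 21 ≥ 1 — no move.
  20: 20 XOR 20 = 0 < 20 — winning move (to 0).
  22: 22 XOR 20 = 2 < 22 — winning move (to 2).
That gives 3 winning moves.

3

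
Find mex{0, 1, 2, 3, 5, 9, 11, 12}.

The values 0, 1, 2, 3 are all present; 4 is the first non-negative integer missing from the set.

4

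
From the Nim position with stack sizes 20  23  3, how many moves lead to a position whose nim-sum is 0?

0

Bitwise XOR of the heap sizes:
  10100  (20)
  10111  (23)
  00011  (3)
  -----
  00000  (0)
The nim-sum is already 0, so every move leaves a nonzero nim-sum — there are no winning moves.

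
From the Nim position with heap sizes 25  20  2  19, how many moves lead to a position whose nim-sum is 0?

In binary:
  11001  (25)
  10100  (20)
  00010  (2)
  10011  (19)
  -----
  11100  (28)
The overall nim-sum is X = 28. A heap of size p has a winning move iff p XOR X < p (reduce it to p XOR X).
  25: 25 XOR 28 = 5 < 25 — winning move (to 5).
  20: 20 XOR 28 = 8 < 20 — winning move (to 8).
  2: 2 XOR 28 = 30 ≥ 2 — no move.
  19: 19 XOR 28 = 15 < 19 — winning move (to 15).
That gives 3 winning moves.

3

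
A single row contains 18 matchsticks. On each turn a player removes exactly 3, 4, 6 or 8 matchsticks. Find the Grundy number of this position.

2

Build the Grundy sequence with g(k) = mex{g(k−s) : s ∈ {3, 4, 6, 8}, s ≤ k}:
k:     0  1  2  3  4  5  6  7  8  9 10 11 12 13 14 15 16 17 18
g(k):  0  0  0  1  1  1  2  2  2  3  3  0  0  0  1  1  1  2  2
So g(18) = 2.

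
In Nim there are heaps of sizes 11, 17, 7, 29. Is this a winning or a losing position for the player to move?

Losing position

Compute the nim-sum pairwise:
11 ⊕ 17 = 26
26 ⊕ 7 = 29
29 ⊕ 29 = 0
The nim-sum is 0, so this is a P-position: the player to move is in a losing position under optimal play.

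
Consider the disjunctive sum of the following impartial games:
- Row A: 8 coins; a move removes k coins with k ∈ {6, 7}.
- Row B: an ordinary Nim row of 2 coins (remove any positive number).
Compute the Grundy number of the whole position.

3

For row A, compute g(0), g(1), … with moves {6, 7}:
g(0) = mex{} = 0
g(1) = mex{} = 0
g(2) = mex{} = 0
g(3) = mex{} = 0
g(4) = mex{} = 0
g(5) = mex{} = 0
g(6) = mex{0} = 1
g(7) = mex{0} = 1
g(8) = mex{0} = 1
So g(8) = 1.
Row B is a plain Nim row of size 2, so its Grundy value is 2.
The value of a disjunctive sum is the nim-sum of the parts.
Combined value = 1 XOR 2 = 3.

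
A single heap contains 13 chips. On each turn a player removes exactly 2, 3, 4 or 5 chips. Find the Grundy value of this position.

Grundy values for subtraction set {2, 3, 4, 5}:
g(0) = mex{} = 0
g(1) = mex{} = 0
g(2) = mex{0} = 1
g(3) = mex{0} = 1
g(4) = mex{0,1} = 2
g(5) = mex{0,1} = 2
g(6) = mex{0,1,2} = 3
g(7) = mex{1,2} = 0
g(8) = mex{1,2,3} = 0
g(9) = mex{0,2,3} = 1
g(10) = mex{0,2,3} = 1
g(11) = mex{0,1,3} = 2
g(12) = mex{0,1} = 2
g(13) = mex{0,1,2} = 3
So g(13) = 3.

3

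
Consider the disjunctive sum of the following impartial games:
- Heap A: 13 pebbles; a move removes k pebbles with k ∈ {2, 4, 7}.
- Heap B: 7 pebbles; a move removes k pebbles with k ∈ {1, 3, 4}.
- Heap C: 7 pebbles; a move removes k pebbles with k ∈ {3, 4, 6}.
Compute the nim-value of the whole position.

0

Grundy values for heap A (subtraction set {2, 4, 7}):
g(0) = mex{} = 0
g(1) = mex{} = 0
g(2) = mex{0} = 1
g(3) = mex{0} = 1
g(4) = mex{0,1} = 2
g(5) = mex{0,1} = 2
g(6) = mex{1,2} = 0
g(7) = mex{0,1,2} = 3
g(8) = mex{0,2} = 1
g(9) = mex{1,2,3} = 0
g(10) = mex{0,1} = 2
g(11) = mex{0,2,3} = 1
g(12) = mex{1,2} = 0
g(13) = mex{0,1} = 2
So g(13) = 2.
Grundy values for heap B (subtraction set {1, 3, 4}):
k:     0  1  2  3  4  5  6  7
g(k):  0  1  0  1  2  3  2  0
So g(7) = 0.
Build the Grundy sequence for heap C with g(k) = mex{g(k−s) : s ∈ {3, 4, 6}, s ≤ k}:
k:     0  1  2  3  4  5  6  7
g(k):  0  0  0  1  1  1  2  2
So g(7) = 2.
The value of a disjunctive sum is the nim-sum of the parts.
Combined value = 2 XOR 0 XOR 2 = 0.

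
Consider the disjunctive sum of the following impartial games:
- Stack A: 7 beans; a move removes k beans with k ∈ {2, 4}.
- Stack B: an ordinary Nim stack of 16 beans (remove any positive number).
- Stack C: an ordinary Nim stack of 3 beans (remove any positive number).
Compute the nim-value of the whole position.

19

Grundy values for stack A (subtraction set {2, 4}):
g(0) = mex{} = 0
g(1) = mex{} = 0
g(2) = mex{0} = 1
g(3) = mex{0} = 1
g(4) = mex{0,1} = 2
g(5) = mex{0,1} = 2
g(6) = mex{1,2} = 0
g(7) = mex{1,2} = 0
So g(7) = 0.
Stack B is a plain Nim stack of size 16, so its Grundy value is 16.
Stack C is a plain Nim stack of size 3, so its Grundy value is 3.
The value of a disjunctive sum is the nim-sum of the parts.
Combined value = 0 ⊕ 16 ⊕ 3 = 19.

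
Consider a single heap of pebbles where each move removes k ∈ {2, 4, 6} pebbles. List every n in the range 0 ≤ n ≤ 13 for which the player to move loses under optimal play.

Grundy values for subtraction set {2, 4, 6}:
g(0) = mex{} = 0
g(1) = mex{} = 0
g(2) = mex{0} = 1
g(3) = mex{0} = 1
g(4) = mex{0,1} = 2
g(5) = mex{0,1} = 2
g(6) = mex{0,1,2} = 3
g(7) = mex{0,1,2} = 3
g(8) = mex{1,2,3} = 0
g(9) = mex{1,2,3} = 0
g(10) = mex{0,2,3} = 1
g(11) = mex{0,2,3} = 1
g(12) = mex{0,1,3} = 2
g(13) = mex{0,1,3} = 2
The P-positions (g = 0) in 0..13 are 0, 1, 8, 9.

0, 1, 8, 9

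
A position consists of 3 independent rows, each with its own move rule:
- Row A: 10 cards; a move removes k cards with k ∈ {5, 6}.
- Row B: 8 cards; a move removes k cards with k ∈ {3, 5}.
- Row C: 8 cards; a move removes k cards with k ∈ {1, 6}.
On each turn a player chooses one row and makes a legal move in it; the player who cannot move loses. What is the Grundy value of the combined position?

3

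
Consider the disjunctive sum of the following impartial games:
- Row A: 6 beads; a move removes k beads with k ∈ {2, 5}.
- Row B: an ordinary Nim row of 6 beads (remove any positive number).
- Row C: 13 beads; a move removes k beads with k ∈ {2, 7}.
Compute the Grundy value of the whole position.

7

Grundy values for row A (subtraction set {2, 5}):
k:     0  1  2  3  4  5  6
g(k):  0  0  1  1  0  2  1
So g(6) = 1.
Row B is a plain Nim row of size 6, so its Grundy value is 6.
For row C, compute g(0), g(1), … with moves {2, 7}:
g(0) = mex{} = 0
g(1) = mex{} = 0
g(2) = mex{0} = 1
g(3) = mex{0} = 1
g(4) = mex{1} = 0
g(5) = mex{1} = 0
g(6) = mex{0} = 1
g(7) = mex{0} = 1
g(8) = mex{0,1} = 2
g(9) = mex{1} = 0
g(10) = mex{1,2} = 0
g(11) = mex{0} = 1
g(12) = mex{0} = 1
g(13) = mex{1} = 0
So g(13) = 0.
By the Sprague-Grundy theorem, the Grundy value of a sum of independent games is the XOR of the component values.
Combined value = 1 ⊕ 6 ⊕ 0 = 7.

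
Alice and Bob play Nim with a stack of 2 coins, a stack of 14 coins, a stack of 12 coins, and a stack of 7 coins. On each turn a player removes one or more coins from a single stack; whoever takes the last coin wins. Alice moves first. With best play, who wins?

Alice wins

Nim-sum: 2 XOR 14 XOR 12 XOR 7 = 7.
The nim-sum is 7 ≠ 0, so this is an N-position: the player to move can win; Alice has a winning move.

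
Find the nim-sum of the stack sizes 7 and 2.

5

Compute the nim-sum pairwise:
7 ^ 2 = 5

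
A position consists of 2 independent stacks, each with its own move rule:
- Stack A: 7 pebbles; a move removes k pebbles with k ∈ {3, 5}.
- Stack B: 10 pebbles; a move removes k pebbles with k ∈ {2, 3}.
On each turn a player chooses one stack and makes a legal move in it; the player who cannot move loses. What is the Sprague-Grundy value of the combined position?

2

Build the Grundy sequence for stack A with g(k) = mex{g(k−s) : s ∈ {3, 5}, s ≤ k}:
g(0) = mex{} = 0
g(1) = mex{} = 0
g(2) = mex{} = 0
g(3) = mex{0} = 1
g(4) = mex{0} = 1
g(5) = mex{0} = 1
g(6) = mex{0,1} = 2
g(7) = mex{0,1} = 2
So g(7) = 2.
Grundy values for stack B (subtraction set {2, 3}):
k:     0  1  2  3  4  5  6  7  8  9 10
g(k):  0  0  1  1  2  0  0  1  1  2  0
So g(10) = 0.
By the Sprague-Grundy theorem, the Grundy value of a sum of independent games is the XOR of the component values.
Combined value = 2 XOR 0 = 2.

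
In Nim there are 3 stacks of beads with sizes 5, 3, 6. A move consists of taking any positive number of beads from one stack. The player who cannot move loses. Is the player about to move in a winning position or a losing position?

Losing position

Bitwise XOR of the heap sizes:
  101  (5)
  011  (3)
  110  (6)
  ---
  000  (0)
The nim-sum is 0, so this is a P-position: the player to move is in a losing position under optimal play.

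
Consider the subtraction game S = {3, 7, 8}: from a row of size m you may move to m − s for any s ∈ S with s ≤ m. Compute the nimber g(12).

Build the Grundy sequence with g(k) = mex{g(k−s) : s ∈ {3, 7, 8}, s ≤ k}:
k:     0  1  2  3  4  5  6  7  8  9 10 11 12
g(k):  0  0  0  1  1  1  0  2  2  1  3  0  0
So g(12) = 0.

0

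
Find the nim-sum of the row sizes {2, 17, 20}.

7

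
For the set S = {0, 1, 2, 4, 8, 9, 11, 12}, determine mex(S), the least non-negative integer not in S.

3

The values 0, 1, 2 are all present; 3 is the first non-negative integer missing from the set.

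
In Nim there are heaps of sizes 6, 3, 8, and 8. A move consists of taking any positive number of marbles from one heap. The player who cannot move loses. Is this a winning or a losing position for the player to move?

Write each in binary and XOR column by column:
  0110  (6)
  0011  (3)
  1000  (8)
  1000  (8)
  ----
  0101  (5)
The nim-sum is 5 ≠ 0, so this is an N-position: the player to move can win.

Winning position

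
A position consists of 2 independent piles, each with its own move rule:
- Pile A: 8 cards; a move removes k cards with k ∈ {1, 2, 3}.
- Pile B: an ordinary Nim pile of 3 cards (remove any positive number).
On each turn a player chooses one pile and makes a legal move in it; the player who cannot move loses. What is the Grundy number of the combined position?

3

For pile A, compute g(0), g(1), … with moves {1, 2, 3}:
g(0) = mex{} = 0
g(1) = mex{0} = 1
g(2) = mex{0,1} = 2
g(3) = mex{0,1,2} = 3
g(4) = mex{1,2,3} = 0
g(5) = mex{0,2,3} = 1
g(6) = mex{0,1,3} = 2
g(7) = mex{0,1,2} = 3
g(8) = mex{1,2,3} = 0
So g(8) = 0.
Pile B is a plain Nim pile of size 3, so its Grundy value is 3.
By the Sprague-Grundy theorem, the Grundy value of a sum of independent games is the XOR of the component values.
Combined value = 0 XOR 3 = 3.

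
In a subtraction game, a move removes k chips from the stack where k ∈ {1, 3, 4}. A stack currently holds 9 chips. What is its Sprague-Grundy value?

Grundy values for subtraction set {1, 3, 4}:
k:     0  1  2  3  4  5  6  7  8  9
g(k):  0  1  0  1  2  3  2  0  1  0
So g(9) = 0.

0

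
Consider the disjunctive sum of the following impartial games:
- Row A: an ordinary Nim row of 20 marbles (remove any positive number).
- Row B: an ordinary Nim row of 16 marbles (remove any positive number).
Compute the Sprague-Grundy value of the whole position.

Row A is a plain Nim row of size 20, so its Grundy value is 20.
Row B is a plain Nim row of size 16, so its Grundy value is 16.
The value of a disjunctive sum is the nim-sum of the parts.
Combined value = 20 ⊕ 16 = 4.

4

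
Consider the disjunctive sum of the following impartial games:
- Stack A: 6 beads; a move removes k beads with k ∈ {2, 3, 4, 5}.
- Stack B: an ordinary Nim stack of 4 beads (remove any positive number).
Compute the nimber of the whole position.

Build the Grundy sequence for stack A with g(k) = mex{g(k−s) : s ∈ {2, 3, 4, 5}, s ≤ k}:
g(0) = mex{} = 0
g(1) = mex{} = 0
g(2) = mex{0} = 1
g(3) = mex{0} = 1
g(4) = mex{0,1} = 2
g(5) = mex{0,1} = 2
g(6) = mex{0,1,2} = 3
So g(6) = 3.
Stack B is a plain Nim stack of size 4, so its Grundy value is 4.
The value of a disjunctive sum is the nim-sum of the parts.
Combined value = 3 XOR 4 = 7.

7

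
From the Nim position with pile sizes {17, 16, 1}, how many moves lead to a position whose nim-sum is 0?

0

Nim-sum: 17 ⊕ 16 ⊕ 1 = 0.
The nim-sum is already 0, so every move leaves a nonzero nim-sum — there are no winning moves.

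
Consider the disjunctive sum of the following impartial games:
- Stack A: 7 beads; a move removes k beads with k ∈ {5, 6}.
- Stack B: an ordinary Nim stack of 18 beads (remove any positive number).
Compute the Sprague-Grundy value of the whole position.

19

Grundy values for stack A (subtraction set {5, 6}):
g(0) = mex{} = 0
g(1) = mex{} = 0
g(2) = mex{} = 0
g(3) = mex{} = 0
g(4) = mex{} = 0
g(5) = mex{0} = 1
g(6) = mex{0} = 1
g(7) = mex{0} = 1
So g(7) = 1.
Stack B is a plain Nim stack of size 18, so its Grundy value is 18.
By the Sprague-Grundy theorem, the Grundy value of a sum of independent games is the XOR of the component values.
Combined value = 1 ⊕ 18 = 19.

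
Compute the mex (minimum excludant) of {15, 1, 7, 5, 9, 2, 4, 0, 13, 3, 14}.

6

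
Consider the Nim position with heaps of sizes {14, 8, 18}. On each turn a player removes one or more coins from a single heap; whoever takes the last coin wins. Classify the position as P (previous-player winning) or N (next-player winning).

N-position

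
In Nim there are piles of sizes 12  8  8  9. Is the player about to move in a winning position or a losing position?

Bitwise XOR of the heap sizes:
  1100  (12)
  1000  (8)
  1000  (8)
  1001  (9)
  ----
  0101  (5)
The nim-sum is 5 ≠ 0, so this is an N-position: the player to move can win.

Winning position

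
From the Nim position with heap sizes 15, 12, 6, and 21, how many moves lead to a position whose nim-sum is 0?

Bitwise XOR of the heap sizes:
  01111  (15)
  01100  (12)
  00110  (6)
  10101  (21)
  -----
  10000  (16)
The overall nim-sum is X = 16. A heap of size p has a winning move iff p XOR X < p (reduce it to p XOR X).
  15: 15 XOR 16 = 31 ≥ 15 — no move.
  12: 12 XOR 16 = 28 ≥ 12 — no move.
  6: 6 XOR 16 = 22 ≥ 6 — no move.
  21: 21 XOR 16 = 5 < 21 — winning move (to 5).
That gives 1 winning move.

1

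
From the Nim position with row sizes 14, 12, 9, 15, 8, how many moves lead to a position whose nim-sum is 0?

5

Compute the nim-sum pairwise:
14 ⊕ 12 = 2
2 ⊕ 9 = 11
11 ⊕ 15 = 4
4 ⊕ 8 = 12
The overall nim-sum is X = 12. A row of size p has a winning move iff p XOR X < p (reduce it to p XOR X).
  14: 14 XOR 12 = 2 < 14 — winning move (to 2).
  12: 12 XOR 12 = 0 < 12 — winning move (to 0).
  9: 9 XOR 12 = 5 < 9 — winning move (to 5).
  15: 15 XOR 12 = 3 < 15 — winning move (to 3).
  8: 8 XOR 12 = 4 < 8 — winning move (to 4).
That gives 5 winning moves.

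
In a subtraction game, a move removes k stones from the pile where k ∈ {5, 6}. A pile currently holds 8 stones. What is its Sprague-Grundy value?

1

Grundy values for subtraction set {5, 6}:
g(0) = mex{} = 0
g(1) = mex{} = 0
g(2) = mex{} = 0
g(3) = mex{} = 0
g(4) = mex{} = 0
g(5) = mex{0} = 1
g(6) = mex{0} = 1
g(7) = mex{0} = 1
g(8) = mex{0} = 1
So g(8) = 1.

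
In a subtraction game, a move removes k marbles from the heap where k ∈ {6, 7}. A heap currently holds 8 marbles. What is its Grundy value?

1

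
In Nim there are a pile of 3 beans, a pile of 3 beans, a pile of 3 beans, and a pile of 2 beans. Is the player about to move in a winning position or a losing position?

Winning position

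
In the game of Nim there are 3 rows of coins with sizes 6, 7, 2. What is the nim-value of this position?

3

In binary:
  110  (6)
  111  (7)
  010  (2)
  ---
  011  (3)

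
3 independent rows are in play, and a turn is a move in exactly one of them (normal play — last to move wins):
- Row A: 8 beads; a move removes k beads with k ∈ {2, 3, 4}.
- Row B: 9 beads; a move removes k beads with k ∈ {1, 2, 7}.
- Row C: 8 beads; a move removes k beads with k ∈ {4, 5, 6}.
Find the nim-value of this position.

For row A, compute g(0), g(1), … with moves {2, 3, 4}:
g(0) = mex{} = 0
g(1) = mex{} = 0
g(2) = mex{0} = 1
g(3) = mex{0} = 1
g(4) = mex{0,1} = 2
g(5) = mex{0,1} = 2
g(6) = mex{1,2} = 0
g(7) = mex{1,2} = 0
g(8) = mex{0,2} = 1
So g(8) = 1.
Build the Grundy sequence for row B with g(k) = mex{g(k−s) : s ∈ {1, 2, 7}, s ≤ k}:
k:     0  1  2  3  4  5  6  7  8  9
g(k):  0  1  2  0  1  2  0  1  2  0
So g(9) = 0.
Build the Grundy sequence for row C with g(k) = mex{g(k−s) : s ∈ {4, 5, 6}, s ≤ k}:
k:     0  1  2  3  4  5  6  7  8
g(k):  0  0  0  0  1  1  1  1  2
So g(8) = 2.
The value of a disjunctive sum is the nim-sum of the parts.
Combined value = 1 XOR 0 XOR 2 = 3.

3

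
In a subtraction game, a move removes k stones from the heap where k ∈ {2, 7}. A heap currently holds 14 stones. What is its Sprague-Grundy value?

0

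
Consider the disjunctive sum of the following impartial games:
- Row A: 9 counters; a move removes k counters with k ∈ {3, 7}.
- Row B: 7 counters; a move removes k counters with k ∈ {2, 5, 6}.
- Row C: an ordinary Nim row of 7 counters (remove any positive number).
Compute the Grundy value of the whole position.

Build the Grundy sequence for row A with g(k) = mex{g(k−s) : s ∈ {3, 7}, s ≤ k}:
g(0) = mex{} = 0
g(1) = mex{} = 0
g(2) = mex{} = 0
g(3) = mex{0} = 1
g(4) = mex{0} = 1
g(5) = mex{0} = 1
g(6) = mex{1} = 0
g(7) = mex{0,1} = 2
g(8) = mex{0,1} = 2
g(9) = mex{0} = 1
So g(9) = 1.
Build the Grundy sequence for row B with g(k) = mex{g(k−s) : s ∈ {2, 5, 6}, s ≤ k}:
k:     0  1  2  3  4  5  6  7
g(k):  0  0  1  1  0  2  1  3
So g(7) = 3.
Row C is a plain Nim row of size 7, so its Grundy value is 7.
The value of a disjunctive sum is the nim-sum of the parts.
Combined value = 1 XOR 3 XOR 7 = 5.

5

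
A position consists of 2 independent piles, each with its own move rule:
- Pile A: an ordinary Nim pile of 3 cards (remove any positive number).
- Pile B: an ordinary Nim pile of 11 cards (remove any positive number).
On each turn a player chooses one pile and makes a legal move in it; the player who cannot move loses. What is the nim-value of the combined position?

Pile A is a plain Nim pile of size 3, so its Grundy value is 3.
Pile B is a plain Nim pile of size 11, so its Grundy value is 11.
By the Sprague-Grundy theorem, the Grundy value of a sum of independent games is the XOR of the component values.
Combined value = 3 XOR 11 = 8.

8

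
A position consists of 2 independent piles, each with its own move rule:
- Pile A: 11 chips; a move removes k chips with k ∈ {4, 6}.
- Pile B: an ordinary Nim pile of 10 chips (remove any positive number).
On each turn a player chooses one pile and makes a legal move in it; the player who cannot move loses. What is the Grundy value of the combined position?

Grundy values for pile A (subtraction set {4, 6}):
k:     0  1  2  3  4  5  6  7  8  9 10 11
g(k):  0  0  0  0  1  1  1  1  2  2  0  0
So g(11) = 0.
Pile B is a plain Nim pile of size 10, so its Grundy value is 10.
The value of a disjunctive sum is the nim-sum of the parts.
Combined value = 0 ⊕ 10 = 10.

10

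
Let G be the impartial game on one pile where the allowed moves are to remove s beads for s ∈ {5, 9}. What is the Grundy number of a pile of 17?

Build the Grundy sequence with g(k) = mex{g(k−s) : s ∈ {5, 9}, s ≤ k}:
k:     0  1  2  3  4  5  6  7  8  9 10 11 12 13 14 15 16 17
g(k):  0  0  0  0  0  1  1  1  1  1  2  2  2  2  0  0  0  0
So g(17) = 0.

0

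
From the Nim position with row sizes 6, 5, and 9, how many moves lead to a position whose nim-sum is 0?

1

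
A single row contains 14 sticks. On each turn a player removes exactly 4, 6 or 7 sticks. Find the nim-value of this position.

Compute g(0), g(1), … for moves {4, 6, 7}:
g(0) = mex{} = 0
g(1) = mex{} = 0
g(2) = mex{} = 0
g(3) = mex{} = 0
g(4) = mex{0} = 1
g(5) = mex{0} = 1
g(6) = mex{0} = 1
g(7) = mex{0} = 1
g(8) = mex{0,1} = 2
g(9) = mex{0,1} = 2
g(10) = mex{0,1} = 2
g(11) = mex{1} = 0
g(12) = mex{1,2} = 0
g(13) = mex{1,2} = 0
g(14) = mex{1,2} = 0
So g(14) = 0.

0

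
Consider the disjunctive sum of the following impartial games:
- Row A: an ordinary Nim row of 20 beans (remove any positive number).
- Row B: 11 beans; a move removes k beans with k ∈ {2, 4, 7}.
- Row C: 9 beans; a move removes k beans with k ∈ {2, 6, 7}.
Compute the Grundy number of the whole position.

21

Row A is a plain Nim row of size 20, so its Grundy value is 20.
For row B, compute g(0), g(1), … with moves {2, 4, 7}:
k:     0  1  2  3  4  5  6  7  8  9 10 11
g(k):  0  0  1  1  2  2  0  3  1  0  2  1
So g(11) = 1.
Grundy values for row C (subtraction set {2, 6, 7}):
g(0) = mex{} = 0
g(1) = mex{} = 0
g(2) = mex{0} = 1
g(3) = mex{0} = 1
g(4) = mex{1} = 0
g(5) = mex{1} = 0
g(6) = mex{0} = 1
g(7) = mex{0} = 1
g(8) = mex{0,1} = 2
g(9) = mex{1} = 0
So g(9) = 0.
By the Sprague-Grundy theorem, the Grundy value of a sum of independent games is the XOR of the component values.
Combined value = 20 XOR 1 XOR 0 = 21.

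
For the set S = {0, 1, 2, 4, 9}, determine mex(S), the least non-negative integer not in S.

3

The values 0, 1, 2 are all present; 3 is the first non-negative integer missing from the set.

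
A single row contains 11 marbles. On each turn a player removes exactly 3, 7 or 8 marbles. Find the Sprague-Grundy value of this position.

0

Grundy values for subtraction set {3, 7, 8}:
k:     0  1  2  3  4  5  6  7  8  9 10 11
g(k):  0  0  0  1  1  1  0  2  2  1  3  0
So g(11) = 0.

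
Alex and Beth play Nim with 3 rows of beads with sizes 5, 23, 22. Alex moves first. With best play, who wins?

Alex wins

Write each in binary and XOR column by column:
  00101  (5)
  10111  (23)
  10110  (22)
  -----
  00100  (4)
The nim-sum is 4 ≠ 0, so this is an N-position: the player to move can win; Alex has a winning move.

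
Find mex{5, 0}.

1

0 is in the set but 1 is not, so the mex is 1.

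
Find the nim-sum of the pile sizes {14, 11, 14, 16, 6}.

Nim-sum: 14 ^ 11 ^ 14 ^ 16 ^ 6 = 29.

29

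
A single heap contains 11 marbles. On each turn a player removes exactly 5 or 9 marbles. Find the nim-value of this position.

2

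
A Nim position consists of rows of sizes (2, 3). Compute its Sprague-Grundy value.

Bitwise XOR of the heap sizes:
  10  (2)
  11  (3)
  --
  01  (1)

1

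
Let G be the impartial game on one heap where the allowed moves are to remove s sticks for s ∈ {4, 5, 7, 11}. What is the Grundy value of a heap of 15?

0

Compute g(0), g(1), … for moves {4, 5, 7, 11}:
k:     0  1  2  3  4  5  6  7  8  9 10 11 12 13 14 15
g(k):  0  0  0  0  1  1  1  1  2  2  2  2  3  3  3  0
So g(15) = 0.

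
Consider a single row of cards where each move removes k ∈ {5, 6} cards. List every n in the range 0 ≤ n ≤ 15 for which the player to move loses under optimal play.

Build the Grundy sequence with g(k) = mex{g(k−s) : s ∈ {5, 6}, s ≤ k}:
k:     0  1  2  3  4  5  6  7  8  9 10 11 12 13 14 15
g(k):  0  0  0  0  0  1  1  1  1  1  2  0  0  0  0  0
The P-positions (g = 0) in 0..15 are 0, 1, 2, 3, 4, 11, 12, 13, 14, 15.

0, 1, 2, 3, 4, 11, 12, 13, 14, 15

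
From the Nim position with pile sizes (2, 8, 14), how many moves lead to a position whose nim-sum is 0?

1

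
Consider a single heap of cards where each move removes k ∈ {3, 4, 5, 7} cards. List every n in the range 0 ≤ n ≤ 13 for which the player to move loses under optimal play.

0, 1, 2, 10, 11, 12

Grundy values for subtraction set {3, 4, 5, 7}:
g(0) = mex{} = 0
g(1) = mex{} = 0
g(2) = mex{} = 0
g(3) = mex{0} = 1
g(4) = mex{0} = 1
g(5) = mex{0} = 1
g(6) = mex{0,1} = 2
g(7) = mex{0,1} = 2
g(8) = mex{0,1} = 2
g(9) = mex{0,1,2} = 3
g(10) = mex{1,2} = 0
g(11) = mex{1,2} = 0
g(12) = mex{1,2,3} = 0
g(13) = mex{0,2,3} = 1
The P-positions (g = 0) in 0..13 are 0, 1, 2, 10, 11, 12.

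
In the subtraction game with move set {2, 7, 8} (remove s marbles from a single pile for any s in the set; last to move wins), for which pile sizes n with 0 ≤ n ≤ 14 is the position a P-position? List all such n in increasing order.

0, 1, 4, 5, 10, 14

Grundy values for subtraction set {2, 7, 8}:
g(0) = mex{} = 0
g(1) = mex{} = 0
g(2) = mex{0} = 1
g(3) = mex{0} = 1
g(4) = mex{1} = 0
g(5) = mex{1} = 0
g(6) = mex{0} = 1
g(7) = mex{0} = 1
g(8) = mex{0,1} = 2
g(9) = mex{0,1} = 2
g(10) = mex{1,2} = 0
g(11) = mex{0,1,2} = 3
g(12) = mex{0} = 1
g(13) = mex{0,1,3} = 2
g(14) = mex{1} = 0
The P-positions (g = 0) in 0..14 are 0, 1, 4, 5, 10, 14.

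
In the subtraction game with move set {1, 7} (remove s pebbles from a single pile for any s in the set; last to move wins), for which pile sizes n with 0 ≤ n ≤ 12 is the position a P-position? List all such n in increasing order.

0, 2, 4, 6, 8, 10, 12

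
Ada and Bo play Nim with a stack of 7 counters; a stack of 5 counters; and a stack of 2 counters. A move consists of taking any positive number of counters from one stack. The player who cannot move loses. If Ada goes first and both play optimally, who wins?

Compute the nim-sum pairwise:
7 XOR 5 = 2
2 XOR 2 = 0
The nim-sum is 0, so this is a P-position: the player to move is in a losing position under optimal play; Ada is about to move from it and so loses — Bo wins.

Bo wins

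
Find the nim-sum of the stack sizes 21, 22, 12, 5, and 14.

4

In binary:
  10101  (21)
  10110  (22)
  01100  (12)
  00101  (5)
  01110  (14)
  -----
  00100  (4)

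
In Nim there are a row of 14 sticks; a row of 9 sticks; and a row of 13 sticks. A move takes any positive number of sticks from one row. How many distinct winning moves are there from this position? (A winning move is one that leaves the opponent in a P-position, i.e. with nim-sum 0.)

3

Nim-sum: 14 ⊕ 9 ⊕ 13 = 10.
The overall nim-sum is X = 10. A row of size p has a winning move iff p XOR X < p (reduce it to p XOR X).
  14: 14 XOR 10 = 4 < 14 — winning move (to 4).
  9: 9 XOR 10 = 3 < 9 — winning move (to 3).
  13: 13 XOR 10 = 7 < 13 — winning move (to 7).
That gives 3 winning moves.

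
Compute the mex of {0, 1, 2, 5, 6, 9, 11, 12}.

3

The values 0, 1, 2 are all present; 3 is the first non-negative integer missing from the set.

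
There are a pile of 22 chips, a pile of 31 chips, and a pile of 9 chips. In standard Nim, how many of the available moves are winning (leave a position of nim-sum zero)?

0

Nim-sum: 22 ^ 31 ^ 9 = 0.
The nim-sum is already 0, so every move leaves a nonzero nim-sum — there are no winning moves.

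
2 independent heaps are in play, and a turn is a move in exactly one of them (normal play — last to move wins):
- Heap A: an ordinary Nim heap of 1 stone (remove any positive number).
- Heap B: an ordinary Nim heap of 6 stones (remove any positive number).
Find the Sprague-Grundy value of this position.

Heap A is a plain Nim heap of size 1, so its Grundy value is 1.
Heap B is a plain Nim heap of size 6, so its Grundy value is 6.
The value of a disjunctive sum is the nim-sum of the parts.
Combined value = 1 ⊕ 6 = 7.

7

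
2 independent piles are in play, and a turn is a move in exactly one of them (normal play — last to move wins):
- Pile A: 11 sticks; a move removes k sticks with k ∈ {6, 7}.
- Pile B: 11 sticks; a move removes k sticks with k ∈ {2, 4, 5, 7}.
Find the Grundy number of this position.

Grundy values for pile A (subtraction set {6, 7}):
g(0) = mex{} = 0
g(1) = mex{} = 0
g(2) = mex{} = 0
g(3) = mex{} = 0
g(4) = mex{} = 0
g(5) = mex{} = 0
g(6) = mex{0} = 1
g(7) = mex{0} = 1
g(8) = mex{0} = 1
g(9) = mex{0} = 1
g(10) = mex{0} = 1
g(11) = mex{0} = 1
So g(11) = 1.
For pile B, compute g(0), g(1), … with moves {2, 4, 5, 7}:
g(0) = mex{} = 0
g(1) = mex{} = 0
g(2) = mex{0} = 1
g(3) = mex{0} = 1
g(4) = mex{0,1} = 2
g(5) = mex{0,1} = 2
g(6) = mex{0,1,2} = 3
g(7) = mex{0,1,2} = 3
g(8) = mex{0,1,2,3} = 4
g(9) = mex{1,2,3} = 0
g(10) = mex{1,2,3,4} = 0
g(11) = mex{0,2,3} = 1
So g(11) = 1.
By the Sprague-Grundy theorem, the Grundy value of a sum of independent games is the XOR of the component values.
Combined value = 1 XOR 1 = 0.

0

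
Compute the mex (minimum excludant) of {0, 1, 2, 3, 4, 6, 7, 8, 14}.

5

The values 0, 1, 2, 3, 4 are all present; 5 is the first non-negative integer missing from the set.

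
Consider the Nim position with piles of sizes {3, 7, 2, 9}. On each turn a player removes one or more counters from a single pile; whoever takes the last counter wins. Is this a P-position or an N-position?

Nim-sum: 3 XOR 7 XOR 2 XOR 9 = 15.
The nim-sum is 15 ≠ 0, so this is an N-position: the player to move can win.

N-position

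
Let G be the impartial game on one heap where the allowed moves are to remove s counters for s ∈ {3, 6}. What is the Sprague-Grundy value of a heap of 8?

Compute g(0), g(1), … for moves {3, 6}:
g(0) = mex{} = 0
g(1) = mex{} = 0
g(2) = mex{} = 0
g(3) = mex{0} = 1
g(4) = mex{0} = 1
g(5) = mex{0} = 1
g(6) = mex{0,1} = 2
g(7) = mex{0,1} = 2
g(8) = mex{0,1} = 2
So g(8) = 2.

2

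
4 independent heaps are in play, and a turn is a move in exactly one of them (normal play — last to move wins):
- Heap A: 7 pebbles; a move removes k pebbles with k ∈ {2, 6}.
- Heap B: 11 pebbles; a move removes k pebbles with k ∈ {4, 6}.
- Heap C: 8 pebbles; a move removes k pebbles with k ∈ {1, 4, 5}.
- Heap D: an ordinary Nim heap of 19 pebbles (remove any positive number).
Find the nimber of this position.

18

For heap A, compute g(0), g(1), … with moves {2, 6}:
k:     0  1  2  3  4  5  6  7
g(k):  0  0  1  1  0  0  1  1
So g(7) = 1.
For heap B, compute g(0), g(1), … with moves {4, 6}:
k:     0  1  2  3  4  5  6  7  8  9 10 11
g(k):  0  0  0  0  1  1  1  1  2  2  0  0
So g(11) = 0.
Grundy values for heap C (subtraction set {1, 4, 5}):
g(0) = mex{} = 0
g(1) = mex{0} = 1
g(2) = mex{1} = 0
g(3) = mex{0} = 1
g(4) = mex{0,1} = 2
g(5) = mex{0,1,2} = 3
g(6) = mex{0,1,3} = 2
g(7) = mex{0,1,2} = 3
g(8) = mex{1,2,3} = 0
So g(8) = 0.
Heap D is a plain Nim heap of size 19, so its Grundy value is 19.
The value of a disjunctive sum is the nim-sum of the parts.
Combined value = 1 ⊕ 0 ⊕ 0 ⊕ 19 = 18.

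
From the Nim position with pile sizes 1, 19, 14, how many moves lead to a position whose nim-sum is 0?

1

Write each in binary and XOR column by column:
  00001  (1)
  10011  (19)
  01110  (14)
  -----
  11100  (28)
The overall nim-sum is X = 28. A pile of size p has a winning move iff p XOR X < p (reduce it to p XOR X).
  1: 1 XOR 28 = 29 ≥ 1 — no move.
  19: 19 XOR 28 = 15 < 19 — winning move (to 15).
  14: 14 XOR 28 = 18 ≥ 14 — no move.
That gives 1 winning move.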